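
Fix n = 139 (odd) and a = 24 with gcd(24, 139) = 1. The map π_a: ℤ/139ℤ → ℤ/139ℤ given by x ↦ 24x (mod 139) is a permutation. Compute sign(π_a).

Start at x=81: 81 → 137 → 91 → 99 → 13 → 34 → 121 → … (one orbit).
Decompose π into cycles: lengths [69, 69, 1] (3 cycles, including the fixed point 0).
Σ(ℓ_i−1) = 139−3 = 136; sign = (−1)^136 = +1.
Via Zolotarev, sign(π_{24}) = (24|139) = +1.

+1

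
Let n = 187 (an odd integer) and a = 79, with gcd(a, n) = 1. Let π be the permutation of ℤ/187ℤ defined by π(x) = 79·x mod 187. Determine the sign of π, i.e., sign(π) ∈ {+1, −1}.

Start at x=160: 160 → 111 → 167 → 103 → 96 → 104 → 175 → … (one orbit).
Cycle type of π: 80×2 + 16 + 10 + 1; total 5 cycles.
187 − 5 = 182 transpositions; sign(π) = (−1)^182 = +1.
Check: (79/187) = +1 by Zolotarev.

+1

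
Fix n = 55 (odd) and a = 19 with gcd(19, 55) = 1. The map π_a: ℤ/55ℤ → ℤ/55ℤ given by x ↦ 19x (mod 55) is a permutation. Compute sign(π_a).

Orbit of 19 under x↦19x: [19, 31, 39, 26, 54, 36, 24]… (length divides ord_55(19)).
Cycle type of π: 10×5 + 2×2 + 1; total 8 cycles.
With 8 cycles on 55 points, sign = (−1)^{55−8} = -1.
Via Zolotarev, sign(π_{19}) = (19|55) = -1.

-1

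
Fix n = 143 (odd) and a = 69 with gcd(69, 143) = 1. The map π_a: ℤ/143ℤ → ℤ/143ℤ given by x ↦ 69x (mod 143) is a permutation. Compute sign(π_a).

+1

Orbit of 64 under x↦69x: [64, 126, 114, 1, 69, 42, 38]… (length divides ord_143(69)).
The orbit structure of x ↦ 69x mod 143: 9 orbits of sizes [30, 30, 30, 30, 6, 6, 5, 5, 1].
sign(π) = (−1)^{n − #cycles} = (−1)^{143−9} = (−1)^134 = +1.
Check: (69/143) = +1 by Zolotarev.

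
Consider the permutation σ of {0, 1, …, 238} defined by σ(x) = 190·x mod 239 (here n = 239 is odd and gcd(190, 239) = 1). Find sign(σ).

Orbit of 233 under x↦190x: [233, 55, 173, 127, 230, 202, 140]… (length divides ord_239(190)).
The orbit structure of x ↦ 190x mod 239: 2 orbits of sizes [238, 1].
239 − 2 = 237 transpositions; sign(π) = (−1)^237 = -1.
(190|239)_J = -1 (Zolotarev's lemma cross-check).

-1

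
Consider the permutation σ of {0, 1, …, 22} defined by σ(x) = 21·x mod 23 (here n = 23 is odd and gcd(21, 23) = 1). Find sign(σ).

Trace 7: π^k(7) = [7, 9, 5, 13, 20, 6, 11] for k=0..6.
2 cycles of lengths [22, 1].
Σ(ℓ_i−1) = 23−2 = 21; sign = (−1)^21 = -1.

-1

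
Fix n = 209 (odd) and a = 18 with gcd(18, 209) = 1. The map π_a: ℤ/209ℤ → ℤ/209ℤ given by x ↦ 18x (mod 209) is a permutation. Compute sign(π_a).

+1

Orbit of 189 under x↦18x: [189, 58, 208, 191, 94, 20, 151]… (length divides ord_209(18)).
Cycle lengths of π_18 on ℤ/209ℤ: [10, 10, 10, 10, 10, 10, 10, 10, 10, 10, 10, 10, 10, 10, 10, 10, 10, 10, 10, 2, 2, 2, 2, 2, 2, 2, 2, 2, 1]; 29 cycles in total.
29 cycles on 209: each ℓ→(−1)^(ℓ−1), product (−1)^180 = +1.
(18|209)_J = +1 (Zolotarev's lemma cross-check).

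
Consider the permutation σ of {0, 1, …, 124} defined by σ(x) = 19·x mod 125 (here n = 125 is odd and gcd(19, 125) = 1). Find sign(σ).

+1

Trace 86: π^k(86) = [86, 9, 46, 124, 106, 14, 16] for k=0..6.
Cycle type of π: 50×2 + 10×2 + 2×2 + 1; total 7 cycles.
7 cycles on 125: each ℓ→(−1)^(ℓ−1), product (−1)^118 = +1.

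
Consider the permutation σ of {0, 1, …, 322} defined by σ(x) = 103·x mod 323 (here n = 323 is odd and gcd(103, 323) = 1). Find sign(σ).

Orbit of 1 under x↦103x: [1, 103, 273, 18, 239, 69]… (length divides ord_323(103)).
Cycle lengths of π_103 on ℤ/323ℤ: [6, 6, 6, 6, 6, 6, 6, 6, 6, 6, 6, 6, 6, 6, 6, 6, 6, 6, 6, 6, 6, 6, 6, 6, 6, 6, 6, 6, 6, 6, 6, 6, 6, 6, 6, 6, 6, 6, 6, 6, 6, 6, 6, 6, 6, 6, 6, 6, 6, 6, 6, 1, 1, 1, 1, 1, 1, 1, 1, 1, 1, 1, 1, 1, 1, 1, 1, 1]; 68 cycles in total.
sign(π) = (−1)^{n − #cycles} = (−1)^{323−68} = (−1)^255 = -1.
Zolotarev: (103|323) = -1, matching the cycle-count sign.

-1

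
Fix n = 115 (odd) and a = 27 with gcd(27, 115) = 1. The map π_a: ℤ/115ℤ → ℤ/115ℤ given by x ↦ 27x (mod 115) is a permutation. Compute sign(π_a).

Start at x=101: 101 → 82 → 29 → 93 → 96 → 62 → 64 → … (one orbit).
Cycle lengths of π_27 on ℤ/115ℤ: [44, 44, 11, 11, 4, 1]; 6 cycles in total.
6 cycles on 115: each ℓ→(−1)^(ℓ−1), product (−1)^109 = -1.

-1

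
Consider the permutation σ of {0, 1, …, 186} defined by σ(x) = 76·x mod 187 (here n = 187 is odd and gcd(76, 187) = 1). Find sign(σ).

-1

Start at x=43: 43 → 89 → 32 → 1 → 76 → 166 → 87 → … (one orbit).
π_76 has 28 disjoint cycles with lengths [8, 8, 8, 8, 8, 8, 8, 8, 8, 8, 8, 8, 8, 8, 8, 8, 8, 8, 8, 8, 8, 8, 2, 2, 2, 2, 2, 1] on {0,…,186}.
187 − 28 = 159 transpositions; sign(π) = (−1)^159 = -1.
Zolotarev: (76|187) = -1, matching the cycle-count sign.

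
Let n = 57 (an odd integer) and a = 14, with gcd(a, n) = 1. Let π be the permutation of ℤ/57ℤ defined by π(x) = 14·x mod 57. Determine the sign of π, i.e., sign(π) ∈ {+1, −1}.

Orbit of 29 under x↦14x: [29, 7, 41, 4, 56, 43, 32]… (length divides ord_57(14)).
The orbit structure of x ↦ 14x mod 57: 5 orbits of sizes [18, 18, 18, 2, 1].
n − c = 57 − 5 = 52; sign = (−1)^52 = +1.
The Jacobi symbol (14|57) = +1 (Zolotarev) agrees.

+1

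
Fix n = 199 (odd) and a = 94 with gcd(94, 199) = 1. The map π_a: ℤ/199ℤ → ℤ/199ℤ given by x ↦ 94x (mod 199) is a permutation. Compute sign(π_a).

Start at x=51: 51 → 18 → 100 → 47 → 40 → 178 → 16 → … (one orbit).
π_94 has 3 disjoint cycles with lengths [99, 99, 1] on {0,…,198}.
n − c = 199 − 3 = 196; sign = (−1)^196 = +1.
Zolotarev: (94|199) = +1, matching the cycle-count sign.

+1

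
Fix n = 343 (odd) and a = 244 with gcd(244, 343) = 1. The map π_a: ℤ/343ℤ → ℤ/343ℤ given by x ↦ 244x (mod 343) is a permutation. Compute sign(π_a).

-1

Start at x=197: 197 → 48 → 50 → 195 → 246 → 342 → 99 → … (one orbit).
π_244 has 46 disjoint cycles with lengths [14, 14, 14, 14, 14, 14, 14, 14, 14, 14, 14, 14, 14, 14, 14, 14, 14, 14, 14, 14, 14, 2, 2, 2, 2, 2, 2, 2, 2, 2, 2, 2, 2, 2, 2, 2, 2, 2, 2, 2, 2, 2, 2, 2, 2, 1] on {0,…,342}.
46 cycles on 343: each ℓ→(−1)^(ℓ−1), product (−1)^297 = -1.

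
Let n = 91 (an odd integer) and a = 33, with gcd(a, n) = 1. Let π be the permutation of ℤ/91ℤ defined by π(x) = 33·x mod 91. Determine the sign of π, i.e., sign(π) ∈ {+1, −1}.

Start at x=34: 34 → 30 → 80 → 1 → 33 → 88 → 83 → … (one orbit).
Cycle lengths of π_33 on ℤ/91ℤ: [12, 12, 12, 12, 12, 12, 12, 6, 1]; 9 cycles in total.
9 cycles on 91: each ℓ→(−1)^(ℓ−1), product (−1)^82 = +1.

+1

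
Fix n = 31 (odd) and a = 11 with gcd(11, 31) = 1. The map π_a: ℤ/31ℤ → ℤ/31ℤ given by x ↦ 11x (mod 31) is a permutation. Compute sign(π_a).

Orbit of 16 under x↦11x: [16, 21, 14, 30, 20, 3, 2]… (length divides ord_31(11)).
Cycle type of π: 30 + 1; total 2 cycles.
31 − 2 = 29 transpositions; sign(π) = (−1)^29 = -1.
Check: (11/31) = -1 by Zolotarev.

-1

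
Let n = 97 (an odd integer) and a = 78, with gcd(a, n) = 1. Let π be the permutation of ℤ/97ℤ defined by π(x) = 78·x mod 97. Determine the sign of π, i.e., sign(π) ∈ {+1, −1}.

-1

Orbit of 55 under x↦78x: [55, 22, 67, 85, 34, 33, 52]… (length divides ord_97(78)).
Decompose π into cycles: lengths [32, 32, 32, 1] (4 cycles, including the fixed point 0).
4 cycles on 97: each ℓ→(−1)^(ℓ−1), product (−1)^93 = -1.
(78|97)_J = -1 (Zolotarev's lemma cross-check).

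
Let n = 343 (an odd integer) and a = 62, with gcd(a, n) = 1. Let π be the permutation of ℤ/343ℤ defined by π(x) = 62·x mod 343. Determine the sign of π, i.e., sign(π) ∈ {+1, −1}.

-1

Trace 314: π^k(314) = [314, 260, 342, 281, 272, 57, 104] for k=0..6.
Cycle lengths of π_62 on ℤ/343ℤ: [98, 98, 98, 14, 14, 14, 2, 2, 2, 1]; 10 cycles in total.
n − c = 343 − 10 = 333; sign = (−1)^333 = -1.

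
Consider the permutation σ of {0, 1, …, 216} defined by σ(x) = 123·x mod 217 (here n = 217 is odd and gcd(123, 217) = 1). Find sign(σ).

-1

Start at x=123: 123 → 156 → 92 → 32 → 30 → 1 → 123 (one orbit).
The orbit structure of x ↦ 123x mod 217: 48 orbits of sizes [6, 6, 6, 6, 6, 6, 6, 6, 6, 6, 6, 6, 6, 6, 6, 6, 6, 6, 6, 6, 6, 6, 6, 6, 6, 6, 6, 6, 6, 6, 3, 3, 2, 2, 2, 2, 2, 2, 2, 2, 2, 2, 2, 2, 2, 2, 2, 1].
With 48 cycles on 217 points, sign = (−1)^{217−48} = -1.
Via Zolotarev, sign(π_{123}) = (123|217) = -1.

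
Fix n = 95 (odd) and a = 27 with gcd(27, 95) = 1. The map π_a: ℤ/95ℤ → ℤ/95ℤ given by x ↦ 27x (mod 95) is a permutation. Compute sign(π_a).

+1

Start at x=49: 49 → 88 → 1 → 27 → 64 → 18 → 11 → … (one orbit).
Decompose π into cycles: lengths [12, 12, 12, 12, 12, 12, 6, 6, 6, 4, 1] (11 cycles, including the fixed point 0).
11 cycles on 95: each ℓ→(−1)^(ℓ−1), product (−1)^84 = +1.
Via Zolotarev, sign(π_{27}) = (27|95) = +1.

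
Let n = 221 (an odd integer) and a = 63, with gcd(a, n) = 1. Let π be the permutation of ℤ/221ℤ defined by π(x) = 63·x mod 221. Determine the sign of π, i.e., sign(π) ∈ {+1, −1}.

Trace 6: π^k(6) = [6, 157, 167, 134, 44, 120, 46] for k=0..6.
Cycle type of π: 48×4 + 16 + 12 + 1; total 7 cycles.
221 − 7 = 214 transpositions; sign(π) = (−1)^214 = +1.
Check: (63/221) = +1 by Zolotarev.

+1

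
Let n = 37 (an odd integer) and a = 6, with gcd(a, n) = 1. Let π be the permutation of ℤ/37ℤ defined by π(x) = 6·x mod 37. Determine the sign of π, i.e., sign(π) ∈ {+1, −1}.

-1

Orbit of 6 under x↦6x: [6, 36, 31, 1]… (length divides ord_37(6)).
10 cycles of lengths [4, 4, 4, 4, 4, 4, 4, 4, 4, 1].
n − c = 37 − 10 = 27; sign = (−1)^27 = -1.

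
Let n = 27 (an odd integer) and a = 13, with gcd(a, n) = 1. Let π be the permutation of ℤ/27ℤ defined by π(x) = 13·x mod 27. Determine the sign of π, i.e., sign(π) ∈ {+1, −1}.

Start at x=16: 16 → 19 → 4 → 25 → 1 → 13 → 7 → … (one orbit).
7 cycles of lengths [9, 9, 3, 3, 1, 1, 1].
sign(π) = (−1)^{n − #cycles} = (−1)^{27−7} = (−1)^20 = +1.
The Jacobi symbol (13|27) = +1 (Zolotarev) agrees.

+1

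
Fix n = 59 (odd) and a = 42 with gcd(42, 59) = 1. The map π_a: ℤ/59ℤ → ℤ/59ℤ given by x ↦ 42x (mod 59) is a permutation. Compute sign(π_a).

Orbit of 39 under x↦42x: [39, 45, 2, 25, 47, 27, 13]… (length divides ord_59(42)).
Cycle lengths of π_42 on ℤ/59ℤ: [58, 1]; 2 cycles in total.
n − c = 59 − 2 = 57; sign = (−1)^57 = -1.
(42|59)_J = -1 (Zolotarev's lemma cross-check).

-1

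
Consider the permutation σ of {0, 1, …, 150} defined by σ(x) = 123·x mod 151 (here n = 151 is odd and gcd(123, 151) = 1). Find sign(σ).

Trace 78: π^k(78) = [78, 81, 148, 84, 64, 20, 44] for k=0..6.
The orbit structure of x ↦ 123x mod 151: 7 orbits of sizes [25, 25, 25, 25, 25, 25, 1].
sign(π) = (−1)^{n − #cycles} = (−1)^{151−7} = (−1)^144 = +1.
Via Zolotarev, sign(π_{123}) = (123|151) = +1.

+1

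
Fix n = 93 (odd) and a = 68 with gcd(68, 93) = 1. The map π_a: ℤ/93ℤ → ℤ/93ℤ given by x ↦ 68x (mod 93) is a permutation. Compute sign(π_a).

+1

Start at x=67: 67 → 92 → 25 → 26 → 1 → 68 → 67 (one orbit).
Cycle lengths of π_68 on ℤ/93ℤ: [6, 6, 6, 6, 6, 6, 6, 6, 6, 6, 6, 6, 6, 6, 6, 2, 1]; 17 cycles in total.
With 17 cycles on 93 points, sign = (−1)^{93−17} = +1.
The Jacobi symbol (68|93) = +1 (Zolotarev) agrees.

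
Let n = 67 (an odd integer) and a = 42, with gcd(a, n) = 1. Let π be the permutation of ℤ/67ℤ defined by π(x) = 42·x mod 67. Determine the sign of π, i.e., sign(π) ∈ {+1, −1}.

Start at x=27: 27 → 62 → 58 → 24 → 3 → 59 → 66 → … (one orbit).
Cycle lengths of π_42 on ℤ/67ℤ: [22, 22, 22, 1]; 4 cycles in total.
With 4 cycles on 67 points, sign = (−1)^{67−4} = -1.
Via Zolotarev, sign(π_{42}) = (42|67) = -1.

-1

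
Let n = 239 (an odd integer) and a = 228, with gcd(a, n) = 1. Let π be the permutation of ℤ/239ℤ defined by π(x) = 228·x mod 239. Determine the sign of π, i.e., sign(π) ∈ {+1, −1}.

Trace 98: π^k(98) = [98, 117, 147, 56, 101, 84, 32] for k=0..6.
π_228 has 2 disjoint cycles with lengths [238, 1] on {0,…,238}.
With 2 cycles on 239 points, sign = (−1)^{239−2} = -1.
Via Zolotarev, sign(π_{228}) = (228|239) = -1.

-1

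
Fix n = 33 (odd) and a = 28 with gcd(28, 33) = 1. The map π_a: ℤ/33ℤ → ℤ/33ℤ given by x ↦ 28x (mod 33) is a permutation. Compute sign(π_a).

Orbit of 28 under x↦28x: [28, 25, 7, 31, 10, 16, 19]… (length divides ord_33(28)).
6 cycles of lengths [10, 10, 10, 1, 1, 1].
33 − 6 = 27 transpositions; sign(π) = (−1)^27 = -1.
Zolotarev: (28|33) = -1, matching the cycle-count sign.

-1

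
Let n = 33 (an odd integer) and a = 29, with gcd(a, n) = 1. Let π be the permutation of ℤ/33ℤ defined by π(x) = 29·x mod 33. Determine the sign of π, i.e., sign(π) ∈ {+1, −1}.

+1

Trace 29: π^k(29) = [29, 16, 2, 25, 32, 4, 17] for k=0..6.
The orbit structure of x ↦ 29x mod 33: 5 orbits of sizes [10, 10, 10, 2, 1].
Σ(ℓ_i−1) = 33−5 = 28; sign = (−1)^28 = +1.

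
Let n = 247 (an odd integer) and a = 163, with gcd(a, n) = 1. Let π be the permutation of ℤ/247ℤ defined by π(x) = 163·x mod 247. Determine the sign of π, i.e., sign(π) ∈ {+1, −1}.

-1

Orbit of 159 under x↦163x: [159, 229, 30, 197, 1, 163, 140]… (length divides ord_247(163)).
Cycle type of π: 12×19 + 3×6 + 1; total 26 cycles.
sign(π) = (−1)^{n − #cycles} = (−1)^{247−26} = (−1)^221 = -1.
Zolotarev: (163|247) = -1, matching the cycle-count sign.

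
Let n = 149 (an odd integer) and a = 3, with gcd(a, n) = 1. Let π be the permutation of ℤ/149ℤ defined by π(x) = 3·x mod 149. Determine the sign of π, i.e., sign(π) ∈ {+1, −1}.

Start at x=146: 146 → 140 → 122 → 68 → 55 → 16 → 48 → … (one orbit).
The orbit structure of x ↦ 3x mod 149: 2 orbits of sizes [148, 1].
sign(π) = (−1)^{n − #cycles} = (−1)^{149−2} = (−1)^147 = -1.

-1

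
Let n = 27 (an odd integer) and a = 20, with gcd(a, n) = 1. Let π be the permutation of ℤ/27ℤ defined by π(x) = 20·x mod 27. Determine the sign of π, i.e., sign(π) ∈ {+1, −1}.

-1

Trace 11: π^k(11) = [11, 4, 26, 7, 5, 19, 2] for k=0..6.
The orbit structure of x ↦ 20x mod 27: 4 orbits of sizes [18, 6, 2, 1].
n − c = 27 − 4 = 23; sign = (−1)^23 = -1.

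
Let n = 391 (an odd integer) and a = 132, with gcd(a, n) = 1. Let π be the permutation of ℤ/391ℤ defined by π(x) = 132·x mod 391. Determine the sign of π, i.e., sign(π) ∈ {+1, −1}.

Orbit of 35 under x↦132x: [35, 319, 271, 191, 188, 183, 305]… (length divides ord_391(132)).
Cycle lengths of π_132 on ℤ/391ℤ: [44, 44, 44, 44, 44, 44, 44, 44, 22, 4, 4, 4, 4, 1]; 14 cycles in total.
sign(π) = (−1)^{n − #cycles} = (−1)^{391−14} = (−1)^377 = -1.

-1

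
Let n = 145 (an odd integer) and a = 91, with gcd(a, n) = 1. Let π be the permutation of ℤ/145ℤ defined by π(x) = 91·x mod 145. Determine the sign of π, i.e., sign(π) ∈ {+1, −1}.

+1

Trace 71: π^k(71) = [71, 81, 121, 136, 51, 1, 91] for k=0..6.
15 cycles of lengths [14, 14, 14, 14, 14, 14, 14, 14, 14, 14, 1, 1, 1, 1, 1].
sign(π) = (−1)^{n − #cycles} = (−1)^{145−15} = (−1)^130 = +1.
The Jacobi symbol (91|145) = +1 (Zolotarev) agrees.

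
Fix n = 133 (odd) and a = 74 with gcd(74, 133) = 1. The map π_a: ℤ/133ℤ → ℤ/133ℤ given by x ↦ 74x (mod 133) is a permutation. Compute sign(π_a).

+1

Orbit of 74 under x↦74x: [74, 23, 106, 130, 44, 64, 81]… (length divides ord_133(74)).
π_74 has 17 disjoint cycles with lengths [9, 9, 9, 9, 9, 9, 9, 9, 9, 9, 9, 9, 9, 9, 3, 3, 1] on {0,…,132}.
sign(π) = (−1)^{n − #cycles} = (−1)^{133−17} = (−1)^116 = +1.
Zolotarev: (74|133) = +1, matching the cycle-count sign.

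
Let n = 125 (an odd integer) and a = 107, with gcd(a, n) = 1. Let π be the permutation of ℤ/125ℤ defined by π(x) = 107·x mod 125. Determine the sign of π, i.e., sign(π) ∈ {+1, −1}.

Orbit of 101 under x↦107x: [101, 57, 99, 93, 76, 7, 124]… (length divides ord_125(107)).
Cycle type of π: 20×5 + 4×6 + 1; total 12 cycles.
sign(π) = (−1)^{n − #cycles} = (−1)^{125−12} = (−1)^113 = -1.
The Jacobi symbol (107|125) = -1 (Zolotarev) agrees.

-1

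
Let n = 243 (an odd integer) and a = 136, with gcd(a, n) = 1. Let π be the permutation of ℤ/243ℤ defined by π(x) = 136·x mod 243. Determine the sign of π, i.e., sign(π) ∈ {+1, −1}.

+1

Trace 55: π^k(55) = [55, 190, 82, 217, 109, 1, 136] for k=0..6.
Cycle lengths of π_136 on ℤ/243ℤ: [9, 9, 9, 9, 9, 9, 9, 9, 9, 9, 9, 9, 9, 9, 9, 9, 9, 9, 3, 3, 3, 3, 3, 3, 3, 3, 3, 3, 3, 3, 3, 3, 3, 3, 3, 3, 1, 1, 1, 1, 1, 1, 1, 1, 1, 1, 1, 1, 1, 1, 1, 1, 1, 1, 1, 1, 1, 1, 1, 1, 1, 1, 1]; 63 cycles in total.
Σ(ℓ_i−1) = 243−63 = 180; sign = (−1)^180 = +1.
(136|243)_J = +1 (Zolotarev's lemma cross-check).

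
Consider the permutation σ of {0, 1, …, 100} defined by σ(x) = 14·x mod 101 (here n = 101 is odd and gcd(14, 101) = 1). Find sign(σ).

+1

Trace 84: π^k(84) = [84, 65, 1, 14, 95, 17, 36] for k=0..6.
Cycle lengths of π_14 on ℤ/101ℤ: [10, 10, 10, 10, 10, 10, 10, 10, 10, 10, 1]; 11 cycles in total.
Σ(ℓ_i−1) = 101−11 = 90; sign = (−1)^90 = +1.
The Jacobi symbol (14|101) = +1 (Zolotarev) agrees.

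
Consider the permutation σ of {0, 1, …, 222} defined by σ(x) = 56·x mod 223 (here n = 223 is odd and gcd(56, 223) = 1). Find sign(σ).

Trace 64: π^k(64) = [64, 16, 4, 1, 56, 14, 115] for k=0..6.
π_56 has 7 disjoint cycles with lengths [37, 37, 37, 37, 37, 37, 1] on {0,…,222}.
With 7 cycles on 223 points, sign = (−1)^{223−7} = +1.

+1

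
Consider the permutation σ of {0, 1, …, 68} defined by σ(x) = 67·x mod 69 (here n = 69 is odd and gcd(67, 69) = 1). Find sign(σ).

-1

Trace 19: π^k(19) = [19, 31, 7, 55, 28, 13, 43] for k=0..6.
The orbit structure of x ↦ 67x mod 69: 6 orbits of sizes [22, 22, 22, 1, 1, 1].
6 cycles on 69: each ℓ→(−1)^(ℓ−1), product (−1)^63 = -1.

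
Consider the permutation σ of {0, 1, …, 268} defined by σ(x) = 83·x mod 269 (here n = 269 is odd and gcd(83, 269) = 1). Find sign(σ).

-1

Trace 193: π^k(193) = [193, 148, 179, 62, 35, 215, 91] for k=0..6.
Cycle type of π: 268 + 1; total 2 cycles.
269 − 2 = 267 transpositions; sign(π) = (−1)^267 = -1.
The Jacobi symbol (83|269) = -1 (Zolotarev) agrees.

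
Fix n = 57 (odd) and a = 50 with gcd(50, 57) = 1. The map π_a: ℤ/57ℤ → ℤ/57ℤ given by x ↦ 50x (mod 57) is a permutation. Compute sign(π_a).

+1

Orbit of 50 under x↦50x: [50, 49, 56, 7, 8, 1]… (length divides ord_57(50)).
Cycle lengths of π_50 on ℤ/57ℤ: [6, 6, 6, 6, 6, 6, 6, 6, 6, 2, 1]; 11 cycles in total.
sign(π) = (−1)^{n − #cycles} = (−1)^{57−11} = (−1)^46 = +1.
Check: (50/57) = +1 by Zolotarev.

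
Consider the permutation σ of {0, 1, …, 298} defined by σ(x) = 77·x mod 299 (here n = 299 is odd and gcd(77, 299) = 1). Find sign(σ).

Orbit of 220 under x↦77x: [220, 196, 142, 170, 233, 1, 77]… (length divides ord_299(77)).
Decompose π into cycles: lengths [22, 22, 22, 22, 22, 22, 22, 22, 22, 22, 22, 22, 11, 11, 2, 2, 2, 2, 2, 2, 1] (21 cycles, including the fixed point 0).
sign(π) = (−1)^{n − #cycles} = (−1)^{299−21} = (−1)^278 = +1.
The Jacobi symbol (77|299) = +1 (Zolotarev) agrees.

+1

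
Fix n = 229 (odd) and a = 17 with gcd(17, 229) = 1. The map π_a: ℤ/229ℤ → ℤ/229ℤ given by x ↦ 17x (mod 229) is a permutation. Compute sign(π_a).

Orbit of 104 under x↦17x: [104, 165, 57, 53, 214, 203, 16]… (length divides ord_229(17)).
Cycle type of π: 19×12 + 1; total 13 cycles.
229 − 13 = 216 transpositions; sign(π) = (−1)^216 = +1.
Zolotarev: (17|229) = +1, matching the cycle-count sign.

+1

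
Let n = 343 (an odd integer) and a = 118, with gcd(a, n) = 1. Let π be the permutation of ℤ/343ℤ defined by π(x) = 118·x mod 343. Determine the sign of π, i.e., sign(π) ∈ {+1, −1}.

Start at x=57: 57 → 209 → 309 → 104 → 267 → 293 → 274 → … (one orbit).
Cycle type of π: 98×3 + 14×3 + 2×3 + 1; total 10 cycles.
Σ(ℓ_i−1) = 343−10 = 333; sign = (−1)^333 = -1.

-1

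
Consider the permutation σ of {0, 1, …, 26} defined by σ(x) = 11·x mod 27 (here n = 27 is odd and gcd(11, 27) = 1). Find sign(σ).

-1

Trace 16: π^k(16) = [16, 14, 19, 20, 4, 17, 25] for k=0..6.
Cycle type of π: 18 + 6 + 2 + 1; total 4 cycles.
27 − 4 = 23 transpositions; sign(π) = (−1)^23 = -1.
Via Zolotarev, sign(π_{11}) = (11|27) = -1.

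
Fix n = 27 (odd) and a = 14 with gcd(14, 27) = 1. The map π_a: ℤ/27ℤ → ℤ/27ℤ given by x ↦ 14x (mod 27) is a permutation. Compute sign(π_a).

-1

Orbit of 19 under x↦14x: [19, 23, 25, 26, 13, 20, 10]… (length divides ord_27(14)).
π_14 has 4 disjoint cycles with lengths [18, 6, 2, 1] on {0,…,26}.
Σ(ℓ_i−1) = 27−4 = 23; sign = (−1)^23 = -1.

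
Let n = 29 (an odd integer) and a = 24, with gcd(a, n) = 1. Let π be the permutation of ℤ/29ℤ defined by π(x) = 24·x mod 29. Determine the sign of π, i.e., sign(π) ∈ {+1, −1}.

Trace 7: π^k(7) = [7, 23, 1, 24, 25, 20, 16] for k=0..6.
π_24 has 5 disjoint cycles with lengths [7, 7, 7, 7, 1] on {0,…,28}.
With 5 cycles on 29 points, sign = (−1)^{29−5} = +1.

+1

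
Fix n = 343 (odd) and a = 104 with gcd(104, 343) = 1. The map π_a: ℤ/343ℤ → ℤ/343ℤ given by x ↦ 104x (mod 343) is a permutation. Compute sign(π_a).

Orbit of 27 under x↦104x: [27, 64, 139, 50, 55, 232, 118]… (length divides ord_343(104)).
π_104 has 10 disjoint cycles with lengths [98, 98, 98, 14, 14, 14, 2, 2, 2, 1] on {0,…,342}.
10 cycles on 343: each ℓ→(−1)^(ℓ−1), product (−1)^333 = -1.

-1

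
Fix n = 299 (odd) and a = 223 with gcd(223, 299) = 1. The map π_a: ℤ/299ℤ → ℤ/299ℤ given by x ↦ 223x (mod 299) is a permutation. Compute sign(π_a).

Start at x=150: 150 → 261 → 197 → 277 → 177 → 3 → 71 → … (one orbit).
Decompose π into cycles: lengths [132, 132, 12, 11, 11, 1] (6 cycles, including the fixed point 0).
sign(π) = (−1)^{n − #cycles} = (−1)^{299−6} = (−1)^293 = -1.
Zolotarev: (223|299) = -1, matching the cycle-count sign.

-1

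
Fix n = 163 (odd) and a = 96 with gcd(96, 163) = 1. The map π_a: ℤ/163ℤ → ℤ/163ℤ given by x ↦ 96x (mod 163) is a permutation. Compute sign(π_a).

+1

Orbit of 25 under x↦96x: [25, 118, 81, 115, 119, 14, 40]… (length divides ord_163(96)).
Decompose π into cycles: lengths [81, 81, 1] (3 cycles, including the fixed point 0).
Σ(ℓ_i−1) = 163−3 = 160; sign = (−1)^160 = +1.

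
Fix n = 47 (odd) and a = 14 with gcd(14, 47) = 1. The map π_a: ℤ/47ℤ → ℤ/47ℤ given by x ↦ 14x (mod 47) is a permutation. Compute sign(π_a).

+1

Orbit of 6 under x↦14x: [6, 37, 1, 14, 8, 18, 17]… (length divides ord_47(14)).
3 cycles of lengths [23, 23, 1].
sign(π) = (−1)^{n − #cycles} = (−1)^{47−3} = (−1)^44 = +1.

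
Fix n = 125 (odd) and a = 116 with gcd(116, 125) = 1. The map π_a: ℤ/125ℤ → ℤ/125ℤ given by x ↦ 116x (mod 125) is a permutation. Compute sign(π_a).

Orbit of 81 under x↦116x: [81, 21, 61, 76, 66, 31, 96]… (length divides ord_125(116)).
Decompose π into cycles: lengths [25, 25, 25, 25, 5, 5, 5, 5, 1, 1, 1, 1, 1] (13 cycles, including the fixed point 0).
125 − 13 = 112 transpositions; sign(π) = (−1)^112 = +1.
Via Zolotarev, sign(π_{116}) = (116|125) = +1.

+1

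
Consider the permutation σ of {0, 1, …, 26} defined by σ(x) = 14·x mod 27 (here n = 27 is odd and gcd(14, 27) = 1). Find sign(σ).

Orbit of 2 under x↦14x: [2, 1, 14, 7, 17, 22, 11]… (length divides ord_27(14)).
4 cycles of lengths [18, 6, 2, 1].
Σ(ℓ_i−1) = 27−4 = 23; sign = (−1)^23 = -1.
Check: (14/27) = -1 by Zolotarev.

-1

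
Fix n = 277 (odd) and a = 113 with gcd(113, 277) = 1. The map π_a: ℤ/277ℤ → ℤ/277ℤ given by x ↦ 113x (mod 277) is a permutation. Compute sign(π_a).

+1

Trace 208: π^k(208) = [208, 236, 76, 1, 113, 27, 4] for k=0..6.
Cycle type of π: 46×6 + 1; total 7 cycles.
n − c = 277 − 7 = 270; sign = (−1)^270 = +1.
(113|277)_J = +1 (Zolotarev's lemma cross-check).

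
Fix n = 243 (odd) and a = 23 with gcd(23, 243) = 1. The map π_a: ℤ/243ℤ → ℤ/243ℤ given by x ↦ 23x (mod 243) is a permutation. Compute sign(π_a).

-1

Orbit of 239 under x↦23x: [239, 151, 71, 175, 137, 235, 59]… (length divides ord_243(23)).
6 cycles of lengths [162, 54, 18, 6, 2, 1].
6 cycles on 243: each ℓ→(−1)^(ℓ−1), product (−1)^237 = -1.
Check: (23/243) = -1 by Zolotarev.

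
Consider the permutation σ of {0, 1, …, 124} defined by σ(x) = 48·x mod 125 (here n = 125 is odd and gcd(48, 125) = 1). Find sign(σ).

Trace 121: π^k(121) = [121, 58, 34, 7, 86, 3, 19] for k=0..6.
Cycle lengths of π_48 on ℤ/125ℤ: [100, 20, 4, 1]; 4 cycles in total.
n − c = 125 − 4 = 121; sign = (−1)^121 = -1.
The Jacobi symbol (48|125) = -1 (Zolotarev) agrees.

-1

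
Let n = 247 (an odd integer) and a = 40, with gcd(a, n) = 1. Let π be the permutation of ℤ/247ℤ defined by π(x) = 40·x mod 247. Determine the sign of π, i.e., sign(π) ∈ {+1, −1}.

Start at x=27: 27 → 92 → 222 → 235 → 14 → 66 → 170 → … (one orbit).
The orbit structure of x ↦ 40x mod 247: 26 orbits of sizes [18, 18, 18, 18, 18, 18, 18, 18, 18, 18, 18, 18, 18, 1, 1, 1, 1, 1, 1, 1, 1, 1, 1, 1, 1, 1].
sign(π) = (−1)^{n − #cycles} = (−1)^{247−26} = (−1)^221 = -1.
The Jacobi symbol (40|247) = -1 (Zolotarev) agrees.

-1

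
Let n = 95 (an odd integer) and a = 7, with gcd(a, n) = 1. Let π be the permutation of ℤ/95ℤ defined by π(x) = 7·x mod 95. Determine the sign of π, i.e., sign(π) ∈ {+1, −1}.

-1

Orbit of 49 under x↦7x: [49, 58, 26, 87, 39, 83, 11]… (length divides ord_95(7)).
14 cycles of lengths [12, 12, 12, 12, 12, 12, 4, 3, 3, 3, 3, 3, 3, 1].
n − c = 95 − 14 = 81; sign = (−1)^81 = -1.
Via Zolotarev, sign(π_{7}) = (7|95) = -1.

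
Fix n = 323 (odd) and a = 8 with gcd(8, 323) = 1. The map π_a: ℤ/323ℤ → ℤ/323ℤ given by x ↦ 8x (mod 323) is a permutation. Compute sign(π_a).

Trace 1: π^k(1) = [1, 8, 64, 189, 220, 145, 191] for k=0..6.
The orbit structure of x ↦ 8x mod 323: 18 orbits of sizes [24, 24, 24, 24, 24, 24, 24, 24, 24, 24, 24, 24, 8, 8, 6, 6, 6, 1].
323 − 18 = 305 transpositions; sign(π) = (−1)^305 = -1.
Zolotarev: (8|323) = -1, matching the cycle-count sign.

-1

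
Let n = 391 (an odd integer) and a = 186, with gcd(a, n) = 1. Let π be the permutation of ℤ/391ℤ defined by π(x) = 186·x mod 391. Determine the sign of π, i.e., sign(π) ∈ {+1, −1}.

+1

Trace 186: π^k(186) = [186, 188, 169, 154, 101, 18, 220] for k=0..6.
The orbit structure of x ↦ 186x mod 391: 27 orbits of sizes [22, 22, 22, 22, 22, 22, 22, 22, 22, 22, 22, 22, 22, 22, 22, 22, 11, 11, 2, 2, 2, 2, 2, 2, 2, 2, 1].
Σ(ℓ_i−1) = 391−27 = 364; sign = (−1)^364 = +1.
Zolotarev: (186|391) = +1, matching the cycle-count sign.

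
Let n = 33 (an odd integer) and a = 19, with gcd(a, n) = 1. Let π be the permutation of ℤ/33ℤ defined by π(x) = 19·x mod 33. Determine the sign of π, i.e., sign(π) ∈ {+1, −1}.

Start at x=19: 19 → 31 → 28 → 4 → 10 → 25 → 13 → … (one orbit).
6 cycles of lengths [10, 10, 10, 1, 1, 1].
33 − 6 = 27 transpositions; sign(π) = (−1)^27 = -1.

-1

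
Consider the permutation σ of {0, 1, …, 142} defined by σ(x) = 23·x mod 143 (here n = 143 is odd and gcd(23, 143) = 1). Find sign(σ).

Orbit of 56 under x↦23x: [56, 1, 23, 100, 12, 133]… (length divides ord_143(23)).
π_23 has 33 disjoint cycles with lengths [6, 6, 6, 6, 6, 6, 6, 6, 6, 6, 6, 6, 6, 6, 6, 6, 6, 6, 6, 6, 6, 6, 1, 1, 1, 1, 1, 1, 1, 1, 1, 1, 1] on {0,…,142}.
n − c = 143 − 33 = 110; sign = (−1)^110 = +1.
The Jacobi symbol (23|143) = +1 (Zolotarev) agrees.

+1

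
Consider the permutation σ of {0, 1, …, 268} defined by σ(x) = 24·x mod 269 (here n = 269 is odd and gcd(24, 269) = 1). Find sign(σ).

Start at x=235: 235 → 260 → 53 → 196 → 131 → 185 → 136 → … (one orbit).
5 cycles of lengths [67, 67, 67, 67, 1].
269 − 5 = 264 transpositions; sign(π) = (−1)^264 = +1.

+1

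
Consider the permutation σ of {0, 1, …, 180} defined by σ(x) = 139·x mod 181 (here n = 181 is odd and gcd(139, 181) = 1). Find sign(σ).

Orbit of 180 under x↦139x: [180, 42, 46, 59, 56, 1, 139]… (length divides ord_181(139)).
19 cycles of lengths [10, 10, 10, 10, 10, 10, 10, 10, 10, 10, 10, 10, 10, 10, 10, 10, 10, 10, 1].
19 cycles on 181: each ℓ→(−1)^(ℓ−1), product (−1)^162 = +1.
Check: (139/181) = +1 by Zolotarev.

+1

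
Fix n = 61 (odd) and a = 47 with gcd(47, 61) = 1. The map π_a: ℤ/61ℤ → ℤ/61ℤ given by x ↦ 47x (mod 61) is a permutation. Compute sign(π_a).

+1

Trace 13: π^k(13) = [13, 1, 47] for k=0..2.
Decompose π into cycles: lengths [3, 3, 3, 3, 3, 3, 3, 3, 3, 3, 3, 3, 3, 3, 3, 3, 3, 3, 3, 3, 1] (21 cycles, including the fixed point 0).
Σ(ℓ_i−1) = 61−21 = 40; sign = (−1)^40 = +1.
The Jacobi symbol (47|61) = +1 (Zolotarev) agrees.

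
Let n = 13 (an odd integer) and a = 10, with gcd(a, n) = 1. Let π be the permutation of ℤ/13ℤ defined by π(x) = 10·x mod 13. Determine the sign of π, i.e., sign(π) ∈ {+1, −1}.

+1

Start at x=10: 10 → 9 → 12 → 3 → 4 → 1 → 10 (one orbit).
3 cycles of lengths [6, 6, 1].
13 − 3 = 10 transpositions; sign(π) = (−1)^10 = +1.
Via Zolotarev, sign(π_{10}) = (10|13) = +1.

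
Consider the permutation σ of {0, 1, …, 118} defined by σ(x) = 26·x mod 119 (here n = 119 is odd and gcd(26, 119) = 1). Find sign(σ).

Trace 67: π^k(67) = [67, 76, 72, 87, 1, 26, 81] for k=0..6.
Decompose π into cycles: lengths [24, 24, 24, 24, 8, 8, 6, 1] (8 cycles, including the fixed point 0).
With 8 cycles on 119 points, sign = (−1)^{119−8} = -1.
Via Zolotarev, sign(π_{26}) = (26|119) = -1.

-1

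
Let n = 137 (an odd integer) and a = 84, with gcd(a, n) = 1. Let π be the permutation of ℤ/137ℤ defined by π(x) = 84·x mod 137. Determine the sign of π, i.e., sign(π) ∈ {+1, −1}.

-1

Trace 114: π^k(114) = [114, 123, 57, 130, 97, 65, 117] for k=0..6.
π_84 has 2 disjoint cycles with lengths [136, 1] on {0,…,136}.
n − c = 137 − 2 = 135; sign = (−1)^135 = -1.
(84|137)_J = -1 (Zolotarev's lemma cross-check).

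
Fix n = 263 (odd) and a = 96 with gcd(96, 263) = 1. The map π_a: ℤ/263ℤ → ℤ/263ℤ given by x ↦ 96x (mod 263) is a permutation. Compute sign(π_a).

+1

Orbit of 43 under x↦96x: [43, 183, 210, 172, 206, 51, 162]… (length divides ord_263(96)).
3 cycles of lengths [131, 131, 1].
Σ(ℓ_i−1) = 263−3 = 260; sign = (−1)^260 = +1.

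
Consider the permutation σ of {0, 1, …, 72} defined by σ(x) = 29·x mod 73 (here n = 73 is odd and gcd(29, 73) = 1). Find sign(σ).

Trace 41: π^k(41) = [41, 21, 25, 68, 1, 29, 38] for k=0..6.
2 cycles of lengths [72, 1].
2 cycles on 73: each ℓ→(−1)^(ℓ−1), product (−1)^71 = -1.
(29|73)_J = -1 (Zolotarev's lemma cross-check).

-1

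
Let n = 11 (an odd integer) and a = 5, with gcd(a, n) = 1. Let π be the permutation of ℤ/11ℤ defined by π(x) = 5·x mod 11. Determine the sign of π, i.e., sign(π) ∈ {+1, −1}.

+1

Trace 9: π^k(9) = [9, 1, 5, 3, 4] for k=0..4.
Cycle lengths of π_5 on ℤ/11ℤ: [5, 5, 1]; 3 cycles in total.
With 3 cycles on 11 points, sign = (−1)^{11−3} = +1.
Check: (5/11) = +1 by Zolotarev.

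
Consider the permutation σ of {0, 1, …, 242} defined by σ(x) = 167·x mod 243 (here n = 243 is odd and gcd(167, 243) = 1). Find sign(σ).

-1

Start at x=56: 56 → 118 → 23 → 196 → 170 → 202 → 200 → … (one orbit).
Cycle type of π: 162 + 54 + 18 + 6 + 2 + 1; total 6 cycles.
sign(π) = (−1)^{n − #cycles} = (−1)^{243−6} = (−1)^237 = -1.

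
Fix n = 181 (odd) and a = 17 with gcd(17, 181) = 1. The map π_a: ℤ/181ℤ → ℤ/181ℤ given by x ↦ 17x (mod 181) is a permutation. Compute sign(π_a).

Trace 62: π^k(62) = [62, 149, 180, 164, 73, 155, 101] for k=0..6.
Cycle lengths of π_17 on ℤ/181ℤ: [36, 36, 36, 36, 36, 1]; 6 cycles in total.
Σ(ℓ_i−1) = 181−6 = 175; sign = (−1)^175 = -1.

-1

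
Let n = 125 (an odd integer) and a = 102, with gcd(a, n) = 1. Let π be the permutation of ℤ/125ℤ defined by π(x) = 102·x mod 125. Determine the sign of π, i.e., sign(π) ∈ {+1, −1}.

-1

Trace 92: π^k(92) = [92, 9, 43, 11, 122, 69, 38] for k=0..6.
4 cycles of lengths [100, 20, 4, 1].
125 − 4 = 121 transpositions; sign(π) = (−1)^121 = -1.
The Jacobi symbol (102|125) = -1 (Zolotarev) agrees.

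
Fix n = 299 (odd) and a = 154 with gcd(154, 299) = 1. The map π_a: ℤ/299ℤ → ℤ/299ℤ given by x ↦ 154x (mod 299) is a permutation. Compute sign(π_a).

Orbit of 282 under x↦154x: [282, 73, 179, 58, 261, 128, 277]… (length divides ord_299(154)).
π_154 has 6 disjoint cycles with lengths [132, 132, 12, 11, 11, 1] on {0,…,298}.
With 6 cycles on 299 points, sign = (−1)^{299−6} = -1.
Check: (154/299) = -1 by Zolotarev.

-1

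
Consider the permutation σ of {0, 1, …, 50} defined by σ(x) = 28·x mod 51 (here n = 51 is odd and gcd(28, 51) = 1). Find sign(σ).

-1

Start at x=4: 4 → 10 → 25 → 37 → 16 → 40 → 49 → … (one orbit).
Decompose π into cycles: lengths [16, 16, 16, 1, 1, 1] (6 cycles, including the fixed point 0).
Σ(ℓ_i−1) = 51−6 = 45; sign = (−1)^45 = -1.
Zolotarev: (28|51) = -1, matching the cycle-count sign.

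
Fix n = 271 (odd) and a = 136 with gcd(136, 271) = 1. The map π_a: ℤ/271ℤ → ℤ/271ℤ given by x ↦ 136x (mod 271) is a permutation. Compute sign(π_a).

Orbit of 138 under x↦136x: [138, 69, 170, 85, 178, 89, 180]… (length divides ord_271(136)).
π_136 has 3 disjoint cycles with lengths [135, 135, 1] on {0,…,270}.
3 cycles on 271: each ℓ→(−1)^(ℓ−1), product (−1)^268 = +1.

+1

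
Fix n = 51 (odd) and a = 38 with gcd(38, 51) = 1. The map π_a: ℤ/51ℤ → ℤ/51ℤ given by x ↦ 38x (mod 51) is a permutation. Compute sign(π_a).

Start at x=16: 16 → 47 → 1 → 38 → 16 (one orbit).
π_38 has 14 disjoint cycles with lengths [4, 4, 4, 4, 4, 4, 4, 4, 4, 4, 4, 4, 2, 1] on {0,…,50}.
sign(π) = (−1)^{n − #cycles} = (−1)^{51−14} = (−1)^37 = -1.
Zolotarev: (38|51) = -1, matching the cycle-count sign.

-1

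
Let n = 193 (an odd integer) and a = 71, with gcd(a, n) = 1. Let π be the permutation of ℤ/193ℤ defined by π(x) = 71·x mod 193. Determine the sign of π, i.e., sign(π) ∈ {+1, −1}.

Start at x=14: 14 → 29 → 129 → 88 → 72 → 94 → 112 → … (one orbit).
Decompose π into cycles: lengths [64, 64, 64, 1] (4 cycles, including the fixed point 0).
With 4 cycles on 193 points, sign = (−1)^{193−4} = -1.
Check: (71/193) = -1 by Zolotarev.

-1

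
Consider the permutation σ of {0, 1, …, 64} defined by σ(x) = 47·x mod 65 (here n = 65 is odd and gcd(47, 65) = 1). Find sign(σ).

+1

Trace 64: π^k(64) = [64, 18, 1, 47] for k=0..3.
Cycle lengths of π_47 on ℤ/65ℤ: [4, 4, 4, 4, 4, 4, 4, 4, 4, 4, 4, 4, 4, 4, 4, 4, 1]; 17 cycles in total.
65 − 17 = 48 transpositions; sign(π) = (−1)^48 = +1.
The Jacobi symbol (47|65) = +1 (Zolotarev) agrees.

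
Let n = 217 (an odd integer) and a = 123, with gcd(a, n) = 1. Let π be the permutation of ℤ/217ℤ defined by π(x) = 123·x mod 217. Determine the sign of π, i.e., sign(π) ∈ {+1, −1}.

Orbit of 156 under x↦123x: [156, 92, 32, 30, 1, 123]… (length divides ord_217(123)).
π_123 has 48 disjoint cycles with lengths [6, 6, 6, 6, 6, 6, 6, 6, 6, 6, 6, 6, 6, 6, 6, 6, 6, 6, 6, 6, 6, 6, 6, 6, 6, 6, 6, 6, 6, 6, 3, 3, 2, 2, 2, 2, 2, 2, 2, 2, 2, 2, 2, 2, 2, 2, 2, 1] on {0,…,216}.
48 cycles on 217: each ℓ→(−1)^(ℓ−1), product (−1)^169 = -1.
Via Zolotarev, sign(π_{123}) = (123|217) = -1.

-1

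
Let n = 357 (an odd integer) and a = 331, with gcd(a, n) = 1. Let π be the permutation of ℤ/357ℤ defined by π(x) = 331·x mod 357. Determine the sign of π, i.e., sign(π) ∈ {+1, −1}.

+1

Orbit of 100 under x↦331x: [100, 256, 127, 268, 172, 169, 247]… (length divides ord_357(331)).
Cycle lengths of π_331 on ℤ/357ℤ: [24, 24, 24, 24, 24, 24, 24, 24, 24, 24, 24, 24, 8, 8, 8, 8, 8, 8, 3, 3, 3, 3, 3, 3, 1, 1, 1]; 27 cycles in total.
Σ(ℓ_i−1) = 357−27 = 330; sign = (−1)^330 = +1.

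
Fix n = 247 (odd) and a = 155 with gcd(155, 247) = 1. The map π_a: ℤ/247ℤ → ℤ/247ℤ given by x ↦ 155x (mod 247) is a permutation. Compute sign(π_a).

-1

Start at x=116: 116 → 196 → 246 → 92 → 181 → 144 → 90 → … (one orbit).
20 cycles of lengths [18, 18, 18, 18, 18, 18, 18, 18, 18, 18, 18, 18, 18, 2, 2, 2, 2, 2, 2, 1].
n − c = 247 − 20 = 227; sign = (−1)^227 = -1.
Check: (155/247) = -1 by Zolotarev.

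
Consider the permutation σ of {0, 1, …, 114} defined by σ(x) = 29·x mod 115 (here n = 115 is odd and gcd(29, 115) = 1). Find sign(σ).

+1

Start at x=36: 36 → 9 → 31 → 94 → 81 → 49 → 41 → … (one orbit).
π_29 has 9 disjoint cycles with lengths [22, 22, 22, 22, 11, 11, 2, 2, 1] on {0,…,114}.
9 cycles on 115: each ℓ→(−1)^(ℓ−1), product (−1)^106 = +1.
(29|115)_J = +1 (Zolotarev's lemma cross-check).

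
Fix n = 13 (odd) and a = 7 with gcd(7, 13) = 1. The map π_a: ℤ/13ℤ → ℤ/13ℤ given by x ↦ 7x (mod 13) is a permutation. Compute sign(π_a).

-1

Trace 6: π^k(6) = [6, 3, 8, 4, 2, 1, 7] for k=0..6.
The orbit structure of x ↦ 7x mod 13: 2 orbits of sizes [12, 1].
13 − 2 = 11 transpositions; sign(π) = (−1)^11 = -1.
Via Zolotarev, sign(π_{7}) = (7|13) = -1.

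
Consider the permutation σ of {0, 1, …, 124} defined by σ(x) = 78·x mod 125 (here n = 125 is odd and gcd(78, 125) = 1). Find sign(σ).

Start at x=93: 93 → 4 → 62 → 86 → 83 → 99 → 97 → … (one orbit).
π_78 has 4 disjoint cycles with lengths [100, 20, 4, 1] on {0,…,124}.
Σ(ℓ_i−1) = 125−4 = 121; sign = (−1)^121 = -1.

-1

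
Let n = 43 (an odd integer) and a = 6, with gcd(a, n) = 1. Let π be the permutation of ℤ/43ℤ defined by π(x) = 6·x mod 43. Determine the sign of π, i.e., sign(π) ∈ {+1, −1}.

+1

Orbit of 1 under x↦6x: [1, 6, 36]… (length divides ord_43(6)).
Cycle lengths of π_6 on ℤ/43ℤ: [3, 3, 3, 3, 3, 3, 3, 3, 3, 3, 3, 3, 3, 3, 1]; 15 cycles in total.
43 − 15 = 28 transpositions; sign(π) = (−1)^28 = +1.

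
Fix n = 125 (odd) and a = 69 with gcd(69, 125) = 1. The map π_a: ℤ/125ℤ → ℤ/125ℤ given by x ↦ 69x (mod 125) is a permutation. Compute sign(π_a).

+1

Trace 59: π^k(59) = [59, 71, 24, 31, 14, 91, 29] for k=0..6.
Decompose π into cycles: lengths [50, 50, 10, 10, 2, 2, 1] (7 cycles, including the fixed point 0).
7 cycles on 125: each ℓ→(−1)^(ℓ−1), product (−1)^118 = +1.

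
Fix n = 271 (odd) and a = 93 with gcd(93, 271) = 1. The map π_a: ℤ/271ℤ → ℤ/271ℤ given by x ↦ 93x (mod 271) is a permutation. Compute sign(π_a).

-1

Start at x=146: 146 → 28 → 165 → 169 → 270 → 178 → 23 → … (one orbit).
Cycle lengths of π_93 on ℤ/271ℤ: [18, 18, 18, 18, 18, 18, 18, 18, 18, 18, 18, 18, 18, 18, 18, 1]; 16 cycles in total.
With 16 cycles on 271 points, sign = (−1)^{271−16} = -1.
(93|271)_J = -1 (Zolotarev's lemma cross-check).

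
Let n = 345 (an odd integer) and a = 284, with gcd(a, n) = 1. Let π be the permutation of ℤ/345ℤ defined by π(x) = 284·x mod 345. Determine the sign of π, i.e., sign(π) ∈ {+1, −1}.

-1

Start at x=331: 331 → 164 → 1 → 284 → 271 → 29 → 301 → … (one orbit).
Cycle lengths of π_284 on ℤ/345ℤ: [22, 22, 22, 22, 22, 22, 22, 22, 22, 22, 22, 22, 22, 22, 11, 11, 2, 2, 2, 2, 2, 2, 2, 1]; 24 cycles in total.
n − c = 345 − 24 = 321; sign = (−1)^321 = -1.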